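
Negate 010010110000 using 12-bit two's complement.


Original: 010010110000
Step 1 - Invert all bits: 101101001111
Step 2 - Add 1: 101101001111 + 1
= 101101010000 (represents -1200)


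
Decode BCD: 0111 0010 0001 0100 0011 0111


Each 4-bit group → digit:
  0111 → 7
  0010 → 2
  0001 → 1
  0100 → 4
  0011 → 3
  0111 → 7
= 721437


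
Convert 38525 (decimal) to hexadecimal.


Divide by 16 repeatedly:
38525 ÷ 16 = 2407 remainder 13 (D)
2407 ÷ 16 = 150 remainder 7 (7)
150 ÷ 16 = 9 remainder 6 (6)
9 ÷ 16 = 0 remainder 9 (9)
Reading remainders bottom-up:
= 0x967D


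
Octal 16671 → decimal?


Positional values:
Position 0: 1 × 8^0 = 1
Position 1: 7 × 8^1 = 56
Position 2: 6 × 8^2 = 384
Position 3: 6 × 8^3 = 3072
Position 4: 1 × 8^4 = 4096
Sum = 1 + 56 + 384 + 3072 + 4096
= 7609


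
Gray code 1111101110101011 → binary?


Gray code: 1111101110101011
MSB stays the same: 1
Each subsequent bit = prev_binary XOR current_gray:
  B[1] = 1 XOR 1 = 0
  B[2] = 0 XOR 1 = 1
  B[3] = 1 XOR 1 = 0
  B[4] = 0 XOR 1 = 1
  B[5] = 1 XOR 0 = 1
  B[6] = 1 XOR 1 = 0
  B[7] = 0 XOR 1 = 1
  B[8] = 1 XOR 1 = 0
  B[9] = 0 XOR 0 = 0
  B[10] = 0 XOR 1 = 1
  B[11] = 1 XOR 0 = 1
  B[12] = 1 XOR 1 = 0
  B[13] = 0 XOR 0 = 0
  B[14] = 0 XOR 1 = 1
  B[15] = 1 XOR 1 = 0
= 1010110100110010 (44338 decimal)


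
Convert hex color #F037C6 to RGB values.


Hex: #F037C6
R = F0₁₆ = 240
G = 37₁₆ = 55
B = C6₁₆ = 198
= RGB(240, 55, 198)


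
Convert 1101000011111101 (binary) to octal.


Group into 3-bit groups: 001101000011111101
  001 = 1
  101 = 5
  000 = 0
  011 = 3
  111 = 7
  101 = 5
= 0o150375


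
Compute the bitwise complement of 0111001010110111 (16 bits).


Original: 0111001010110111
Invert all bits:
  bit 0: 0 → 1
  bit 1: 1 → 0
  bit 2: 1 → 0
  bit 3: 1 → 0
  bit 4: 0 → 1
  bit 5: 0 → 1
  bit 6: 1 → 0
  bit 7: 0 → 1
  bit 8: 1 → 0
  bit 9: 0 → 1
  bit 10: 1 → 0
  bit 11: 1 → 0
  bit 12: 0 → 1
  bit 13: 1 → 0
  bit 14: 1 → 0
  bit 15: 1 → 0
= 1000110101001000


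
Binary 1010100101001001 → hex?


Group into 4-bit nibbles: 1010100101001001
  1010 = A
  1001 = 9
  0100 = 4
  1001 = 9
= 0xA949


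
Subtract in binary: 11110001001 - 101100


Align and subtract column by column (LSB to MSB, borrowing when needed):
  11110001001
- 00000101100
  -----------
  col 0: (1 - 0 borrow-in) - 0 → 1 - 0 = 1, borrow out 0
  col 1: (0 - 0 borrow-in) - 0 → 0 - 0 = 0, borrow out 0
  col 2: (0 - 0 borrow-in) - 1 → borrow from next column: (0+2) - 1 = 1, borrow out 1
  col 3: (1 - 1 borrow-in) - 1 → borrow from next column: (0+2) - 1 = 1, borrow out 1
  col 4: (0 - 1 borrow-in) - 0 → borrow from next column: (-1+2) - 0 = 1, borrow out 1
  col 5: (0 - 1 borrow-in) - 1 → borrow from next column: (-1+2) - 1 = 0, borrow out 1
  col 6: (0 - 1 borrow-in) - 0 → borrow from next column: (-1+2) - 0 = 1, borrow out 1
  col 7: (1 - 1 borrow-in) - 0 → 0 - 0 = 0, borrow out 0
  col 8: (1 - 0 borrow-in) - 0 → 1 - 0 = 1, borrow out 0
  col 9: (1 - 0 borrow-in) - 0 → 1 - 0 = 1, borrow out 0
  col 10: (1 - 0 borrow-in) - 0 → 1 - 0 = 1, borrow out 0
Reading bits MSB→LSB: 11101011101
Strip leading zeros: 11101011101
= 11101011101


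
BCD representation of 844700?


Each digit → 4-bit binary:
  8 → 1000
  4 → 0100
  4 → 0100
  7 → 0111
  0 → 0000
  0 → 0000
= 1000 0100 0100 0111 0000 0000


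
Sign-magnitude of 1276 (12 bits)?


Sign bit: 0 (positive)
Magnitude: 1276 = 10011111100
= 010011111100


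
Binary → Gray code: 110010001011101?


Binary: 110010001011101
Gray code: G = B XOR (B >> 1)
B >> 1 = 011001000101110
110010001011101 XOR 011001000101110:
  1 XOR 0 = 1
  1 XOR 1 = 0
  0 XOR 1 = 1
  0 XOR 0 = 0
  1 XOR 0 = 1
  0 XOR 1 = 1
  0 XOR 0 = 0
  0 XOR 0 = 0
  1 XOR 0 = 1
  0 XOR 1 = 1
  1 XOR 0 = 1
  1 XOR 1 = 0
  1 XOR 1 = 0
  0 XOR 1 = 1
  1 XOR 0 = 1
= 101011001110011


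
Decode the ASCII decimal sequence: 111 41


Codes (decimal): 111 41
Per-code ASCII lookup:
  111  (range 97-122: lowercase, 111 - 97 = 14) → 'o'
  41  (special character) → ')'
= 'o)'


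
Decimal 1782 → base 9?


Divide by 9 repeatedly:
1782 ÷ 9 = 198 remainder 0
198 ÷ 9 = 22 remainder 0
22 ÷ 9 = 2 remainder 4
2 ÷ 9 = 0 remainder 2
Reading remainders bottom-up:
= 2400


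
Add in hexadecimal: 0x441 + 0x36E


Align and add column by column (LSB to MSB, each column mod 16 with carry):
  0441
+ 036E
  ----
  col 0: 1(1) + E(14) + 0 (carry in) = 15 → F(15), carry out 0
  col 1: 4(4) + 6(6) + 0 (carry in) = 10 → A(10), carry out 0
  col 2: 4(4) + 3(3) + 0 (carry in) = 7 → 7(7), carry out 0
  col 3: 0(0) + 0(0) + 0 (carry in) = 0 → 0(0), carry out 0
Reading digits MSB→LSB: 07AF
Strip leading zeros: 7AF
= 0x7AF


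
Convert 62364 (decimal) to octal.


Divide by 8 repeatedly:
62364 ÷ 8 = 7795 remainder 4
7795 ÷ 8 = 974 remainder 3
974 ÷ 8 = 121 remainder 6
121 ÷ 8 = 15 remainder 1
15 ÷ 8 = 1 remainder 7
1 ÷ 8 = 0 remainder 1
Reading remainders bottom-up:
= 0o171634


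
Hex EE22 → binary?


Each hex digit → 4 binary bits:
  E = 1110
  E = 1110
  2 = 0010
  2 = 0010
Concatenate: 1110 1110 0010 0010
= 1110111000100010


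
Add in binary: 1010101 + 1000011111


Align and add column by column (LSB to MSB, carry propagating):
  00001010101
+ 01000011111
  -----------
  col 0: 1 + 1 + 0 (carry in) = 2 → bit 0, carry out 1
  col 1: 0 + 1 + 1 (carry in) = 2 → bit 0, carry out 1
  col 2: 1 + 1 + 1 (carry in) = 3 → bit 1, carry out 1
  col 3: 0 + 1 + 1 (carry in) = 2 → bit 0, carry out 1
  col 4: 1 + 1 + 1 (carry in) = 3 → bit 1, carry out 1
  col 5: 0 + 0 + 1 (carry in) = 1 → bit 1, carry out 0
  col 6: 1 + 0 + 0 (carry in) = 1 → bit 1, carry out 0
  col 7: 0 + 0 + 0 (carry in) = 0 → bit 0, carry out 0
  col 8: 0 + 0 + 0 (carry in) = 0 → bit 0, carry out 0
  col 9: 0 + 1 + 0 (carry in) = 1 → bit 1, carry out 0
  col 10: 0 + 0 + 0 (carry in) = 0 → bit 0, carry out 0
Reading bits MSB→LSB: 01001110100
Strip leading zeros: 1001110100
= 1001110100


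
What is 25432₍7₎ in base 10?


Positional values (base 7):
  2 × 7^0 = 2 × 1 = 2
  3 × 7^1 = 3 × 7 = 21
  4 × 7^2 = 4 × 49 = 196
  5 × 7^3 = 5 × 343 = 1715
  2 × 7^4 = 2 × 2401 = 4802
Sum = 2 + 21 + 196 + 1715 + 4802
= 6736


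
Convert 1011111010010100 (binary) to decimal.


Positional values:
Bit 2: 1 × 2^2 = 4
Bit 4: 1 × 2^4 = 16
Bit 7: 1 × 2^7 = 128
Bit 9: 1 × 2^9 = 512
Bit 10: 1 × 2^10 = 1024
Bit 11: 1 × 2^11 = 2048
Bit 12: 1 × 2^12 = 4096
Bit 13: 1 × 2^13 = 8192
Bit 15: 1 × 2^15 = 32768
Sum = 4 + 16 + 128 + 512 + 1024 + 2048 + 4096 + 8192 + 32768
= 48788


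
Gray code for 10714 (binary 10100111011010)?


Binary: 10100111011010
Gray code: G = B XOR (B >> 1)
B >> 1 = 01010011101101
10100111011010 XOR 01010011101101:
  1 XOR 0 = 1
  0 XOR 1 = 1
  1 XOR 0 = 1
  0 XOR 1 = 1
  0 XOR 0 = 0
  1 XOR 0 = 1
  1 XOR 1 = 0
  1 XOR 1 = 0
  0 XOR 1 = 1
  1 XOR 0 = 1
  1 XOR 1 = 0
  0 XOR 1 = 1
  1 XOR 0 = 1
  0 XOR 1 = 1
= 11110100110111


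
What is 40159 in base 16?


Divide by 16 repeatedly:
40159 ÷ 16 = 2509 remainder 15 (F)
2509 ÷ 16 = 156 remainder 13 (D)
156 ÷ 16 = 9 remainder 12 (C)
9 ÷ 16 = 0 remainder 9 (9)
Reading remainders bottom-up:
= 0x9CDF


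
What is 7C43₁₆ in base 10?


Positional values:
Position 0: 3 × 16^0 = 3 × 1 = 3
Position 1: 4 × 16^1 = 4 × 16 = 64
Position 2: C × 16^2 = 12 × 256 = 3072
Position 3: 7 × 16^3 = 7 × 4096 = 28672
Sum = 3 + 64 + 3072 + 28672
= 31811


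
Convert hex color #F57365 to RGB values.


Hex: #F57365
R = F5₁₆ = 245
G = 73₁₆ = 115
B = 65₁₆ = 101
= RGB(245, 115, 101)


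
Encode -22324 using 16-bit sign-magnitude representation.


Sign bit: 1 (negative)
Magnitude: 22324 = 101011100110100
= 1101011100110100


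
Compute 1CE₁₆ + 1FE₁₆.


Align and add column by column (LSB to MSB, each column mod 16 with carry):
  01CE
+ 01FE
  ----
  col 0: E(14) + E(14) + 0 (carry in) = 28 → C(12), carry out 1
  col 1: C(12) + F(15) + 1 (carry in) = 28 → C(12), carry out 1
  col 2: 1(1) + 1(1) + 1 (carry in) = 3 → 3(3), carry out 0
  col 3: 0(0) + 0(0) + 0 (carry in) = 0 → 0(0), carry out 0
Reading digits MSB→LSB: 03CC
Strip leading zeros: 3CC
= 0x3CC


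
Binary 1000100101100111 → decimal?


Positional values:
Bit 0: 1 × 2^0 = 1
Bit 1: 1 × 2^1 = 2
Bit 2: 1 × 2^2 = 4
Bit 5: 1 × 2^5 = 32
Bit 6: 1 × 2^6 = 64
Bit 8: 1 × 2^8 = 256
Bit 11: 1 × 2^11 = 2048
Bit 15: 1 × 2^15 = 32768
Sum = 1 + 2 + 4 + 32 + 64 + 256 + 2048 + 32768
= 35175


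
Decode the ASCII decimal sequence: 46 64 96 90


Codes (decimal): 46 64 96 90
Per-code ASCII lookup:
  46  (special character) → '.'
  64  (special character) → '@'
  96  (special character) → '`'
  90  (range 65-90: uppercase, 90 - 65 = 25) → 'Z'
= '.@`Z'


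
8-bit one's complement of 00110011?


Original: 00110011
Invert all bits:
  bit 0: 0 → 1
  bit 1: 0 → 1
  bit 2: 1 → 0
  bit 3: 1 → 0
  bit 4: 0 → 1
  bit 5: 0 → 1
  bit 6: 1 → 0
  bit 7: 1 → 0
= 11001100


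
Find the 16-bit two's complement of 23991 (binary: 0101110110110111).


Original: 0101110110110111
Step 1 - Invert all bits: 1010001001001000
Step 2 - Add 1: 1010001001001000 + 1
= 1010001001001001 (represents -23991)


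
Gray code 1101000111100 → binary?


Gray code: 1101000111100
MSB stays the same: 1
Each subsequent bit = prev_binary XOR current_gray:
  B[1] = 1 XOR 1 = 0
  B[2] = 0 XOR 0 = 0
  B[3] = 0 XOR 1 = 1
  B[4] = 1 XOR 0 = 1
  B[5] = 1 XOR 0 = 1
  B[6] = 1 XOR 0 = 1
  B[7] = 1 XOR 1 = 0
  B[8] = 0 XOR 1 = 1
  B[9] = 1 XOR 1 = 0
  B[10] = 0 XOR 1 = 1
  B[11] = 1 XOR 0 = 1
  B[12] = 1 XOR 0 = 1
= 1001111010111 (5079 decimal)


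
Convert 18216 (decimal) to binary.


Divide by 2 repeatedly:
18216 ÷ 2 = 9108 remainder 0
9108 ÷ 2 = 4554 remainder 0
4554 ÷ 2 = 2277 remainder 0
2277 ÷ 2 = 1138 remainder 1
1138 ÷ 2 = 569 remainder 0
569 ÷ 2 = 284 remainder 1
284 ÷ 2 = 142 remainder 0
142 ÷ 2 = 71 remainder 0
71 ÷ 2 = 35 remainder 1
35 ÷ 2 = 17 remainder 1
17 ÷ 2 = 8 remainder 1
8 ÷ 2 = 4 remainder 0
4 ÷ 2 = 2 remainder 0
2 ÷ 2 = 1 remainder 0
1 ÷ 2 = 0 remainder 1
Reading remainders bottom-up:
= 100011100101000


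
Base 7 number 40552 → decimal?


Positional values (base 7):
  2 × 7^0 = 2 × 1 = 2
  5 × 7^1 = 5 × 7 = 35
  5 × 7^2 = 5 × 49 = 245
  0 × 7^3 = 0 × 343 = 0
  4 × 7^4 = 4 × 2401 = 9604
Sum = 2 + 35 + 245 + 0 + 9604
= 9886


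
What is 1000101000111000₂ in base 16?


Group into 4-bit nibbles: 1000101000111000
  1000 = 8
  1010 = A
  0011 = 3
  1000 = 8
= 0x8A38


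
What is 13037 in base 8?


Divide by 8 repeatedly:
13037 ÷ 8 = 1629 remainder 5
1629 ÷ 8 = 203 remainder 5
203 ÷ 8 = 25 remainder 3
25 ÷ 8 = 3 remainder 1
3 ÷ 8 = 0 remainder 3
Reading remainders bottom-up:
= 0o31355


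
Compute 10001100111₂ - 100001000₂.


Align and subtract column by column (LSB to MSB, borrowing when needed):
  10001100111
- 00100001000
  -----------
  col 0: (1 - 0 borrow-in) - 0 → 1 - 0 = 1, borrow out 0
  col 1: (1 - 0 borrow-in) - 0 → 1 - 0 = 1, borrow out 0
  col 2: (1 - 0 borrow-in) - 0 → 1 - 0 = 1, borrow out 0
  col 3: (0 - 0 borrow-in) - 1 → borrow from next column: (0+2) - 1 = 1, borrow out 1
  col 4: (0 - 1 borrow-in) - 0 → borrow from next column: (-1+2) - 0 = 1, borrow out 1
  col 5: (1 - 1 borrow-in) - 0 → 0 - 0 = 0, borrow out 0
  col 6: (1 - 0 borrow-in) - 0 → 1 - 0 = 1, borrow out 0
  col 7: (0 - 0 borrow-in) - 0 → 0 - 0 = 0, borrow out 0
  col 8: (0 - 0 borrow-in) - 1 → borrow from next column: (0+2) - 1 = 1, borrow out 1
  col 9: (0 - 1 borrow-in) - 0 → borrow from next column: (-1+2) - 0 = 1, borrow out 1
  col 10: (1 - 1 borrow-in) - 0 → 0 - 0 = 0, borrow out 0
Reading bits MSB→LSB: 01101011111
Strip leading zeros: 1101011111
= 1101011111


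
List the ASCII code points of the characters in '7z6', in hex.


String: '7z6'  (3 characters)
Per-character ASCII lookup:
  '7': digits start at 48: '7' = 48 + 7 = 55 → 0x37
  'z': lowercase starts at 97: 'z' = 97 + 25 = 122 → 0x7A
  '6': digits start at 48: '6' = 48 + 6 = 54 → 0x36
= 0x37 0x7A 0x36


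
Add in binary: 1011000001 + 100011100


Align and add column by column (LSB to MSB, carry propagating):
  01011000001
+ 00100011100
  -----------
  col 0: 1 + 0 + 0 (carry in) = 1 → bit 1, carry out 0
  col 1: 0 + 0 + 0 (carry in) = 0 → bit 0, carry out 0
  col 2: 0 + 1 + 0 (carry in) = 1 → bit 1, carry out 0
  col 3: 0 + 1 + 0 (carry in) = 1 → bit 1, carry out 0
  col 4: 0 + 1 + 0 (carry in) = 1 → bit 1, carry out 0
  col 5: 0 + 0 + 0 (carry in) = 0 → bit 0, carry out 0
  col 6: 1 + 0 + 0 (carry in) = 1 → bit 1, carry out 0
  col 7: 1 + 0 + 0 (carry in) = 1 → bit 1, carry out 0
  col 8: 0 + 1 + 0 (carry in) = 1 → bit 1, carry out 0
  col 9: 1 + 0 + 0 (carry in) = 1 → bit 1, carry out 0
  col 10: 0 + 0 + 0 (carry in) = 0 → bit 0, carry out 0
Reading bits MSB→LSB: 01111011101
Strip leading zeros: 1111011101
= 1111011101


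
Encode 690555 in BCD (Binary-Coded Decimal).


Each digit → 4-bit binary:
  6 → 0110
  9 → 1001
  0 → 0000
  5 → 0101
  5 → 0101
  5 → 0101
= 0110 1001 0000 0101 0101 0101


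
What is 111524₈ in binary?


Each octal digit → 3 binary bits:
  1 = 001
  1 = 001
  1 = 001
  5 = 101
  2 = 010
  4 = 100
Concatenate: 001 001 001 101 010 100
= 001001001101010100


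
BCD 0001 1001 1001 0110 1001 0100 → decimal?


Each 4-bit group → digit:
  0001 → 1
  1001 → 9
  1001 → 9
  0110 → 6
  1001 → 9
  0100 → 4
= 199694


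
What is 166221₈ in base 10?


Positional values:
Position 0: 1 × 8^0 = 1
Position 1: 2 × 8^1 = 16
Position 2: 2 × 8^2 = 128
Position 3: 6 × 8^3 = 3072
Position 4: 6 × 8^4 = 24576
Position 5: 1 × 8^5 = 32768
Sum = 1 + 16 + 128 + 3072 + 24576 + 32768
= 60561


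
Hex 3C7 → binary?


Each hex digit → 4 binary bits:
  3 = 0011
  C = 1100
  7 = 0111
Concatenate: 0011 1100 0111
= 001111000111


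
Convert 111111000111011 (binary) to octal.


Group into 3-bit groups: 111111000111011
  111 = 7
  111 = 7
  000 = 0
  111 = 7
  011 = 3
= 0o77073


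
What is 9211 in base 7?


Divide by 7 repeatedly:
9211 ÷ 7 = 1315 remainder 6
1315 ÷ 7 = 187 remainder 6
187 ÷ 7 = 26 remainder 5
26 ÷ 7 = 3 remainder 5
3 ÷ 7 = 0 remainder 3
Reading remainders bottom-up:
= 35566


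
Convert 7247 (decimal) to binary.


Divide by 2 repeatedly:
7247 ÷ 2 = 3623 remainder 1
3623 ÷ 2 = 1811 remainder 1
1811 ÷ 2 = 905 remainder 1
905 ÷ 2 = 452 remainder 1
452 ÷ 2 = 226 remainder 0
226 ÷ 2 = 113 remainder 0
113 ÷ 2 = 56 remainder 1
56 ÷ 2 = 28 remainder 0
28 ÷ 2 = 14 remainder 0
14 ÷ 2 = 7 remainder 0
7 ÷ 2 = 3 remainder 1
3 ÷ 2 = 1 remainder 1
1 ÷ 2 = 0 remainder 1
Reading remainders bottom-up:
= 1110001001111


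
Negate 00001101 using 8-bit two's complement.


Original: 00001101
Step 1 - Invert all bits: 11110010
Step 2 - Add 1: 11110010 + 1
= 11110011 (represents -13)


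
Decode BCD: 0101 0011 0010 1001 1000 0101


Each 4-bit group → digit:
  0101 → 5
  0011 → 3
  0010 → 2
  1001 → 9
  1000 → 8
  0101 → 5
= 532985


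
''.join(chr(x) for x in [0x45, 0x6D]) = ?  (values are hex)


Codes (hex): 0x45 0x6D
Per-code ASCII lookup:
  0x45 = 69  (range 65-90: uppercase, 69 - 65 = 4) → 'E'
  0x6D = 109  (range 97-122: lowercase, 109 - 97 = 12) → 'm'
= 'Em'


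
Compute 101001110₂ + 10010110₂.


Align and add column by column (LSB to MSB, carry propagating):
  0101001110
+ 0010010110
  ----------
  col 0: 0 + 0 + 0 (carry in) = 0 → bit 0, carry out 0
  col 1: 1 + 1 + 0 (carry in) = 2 → bit 0, carry out 1
  col 2: 1 + 1 + 1 (carry in) = 3 → bit 1, carry out 1
  col 3: 1 + 0 + 1 (carry in) = 2 → bit 0, carry out 1
  col 4: 0 + 1 + 1 (carry in) = 2 → bit 0, carry out 1
  col 5: 0 + 0 + 1 (carry in) = 1 → bit 1, carry out 0
  col 6: 1 + 0 + 0 (carry in) = 1 → bit 1, carry out 0
  col 7: 0 + 1 + 0 (carry in) = 1 → bit 1, carry out 0
  col 8: 1 + 0 + 0 (carry in) = 1 → bit 1, carry out 0
  col 9: 0 + 0 + 0 (carry in) = 0 → bit 0, carry out 0
Reading bits MSB→LSB: 0111100100
Strip leading zeros: 111100100
= 111100100


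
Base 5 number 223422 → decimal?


Positional values (base 5):
  2 × 5^0 = 2 × 1 = 2
  2 × 5^1 = 2 × 5 = 10
  4 × 5^2 = 4 × 25 = 100
  3 × 5^3 = 3 × 125 = 375
  2 × 5^4 = 2 × 625 = 1250
  2 × 5^5 = 2 × 3125 = 6250
Sum = 2 + 10 + 100 + 375 + 1250 + 6250
= 7987


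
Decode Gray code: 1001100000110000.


Gray code: 1001100000110000
MSB stays the same: 1
Each subsequent bit = prev_binary XOR current_gray:
  B[1] = 1 XOR 0 = 1
  B[2] = 1 XOR 0 = 1
  B[3] = 1 XOR 1 = 0
  B[4] = 0 XOR 1 = 1
  B[5] = 1 XOR 0 = 1
  B[6] = 1 XOR 0 = 1
  B[7] = 1 XOR 0 = 1
  B[8] = 1 XOR 0 = 1
  B[9] = 1 XOR 0 = 1
  B[10] = 1 XOR 1 = 0
  B[11] = 0 XOR 1 = 1
  B[12] = 1 XOR 0 = 1
  B[13] = 1 XOR 0 = 1
  B[14] = 1 XOR 0 = 1
  B[15] = 1 XOR 0 = 1
= 1110111111011111 (61407 decimal)


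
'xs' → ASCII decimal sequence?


String: 'xs'  (2 characters)
Per-character ASCII lookup:
  'x': lowercase starts at 97: 'x' = 97 + 23 = 120
  's': lowercase starts at 97: 's' = 97 + 18 = 115
= 120 115


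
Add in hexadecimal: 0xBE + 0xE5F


Align and add column by column (LSB to MSB, each column mod 16 with carry):
  00BE
+ 0E5F
  ----
  col 0: E(14) + F(15) + 0 (carry in) = 29 → D(13), carry out 1
  col 1: B(11) + 5(5) + 1 (carry in) = 17 → 1(1), carry out 1
  col 2: 0(0) + E(14) + 1 (carry in) = 15 → F(15), carry out 0
  col 3: 0(0) + 0(0) + 0 (carry in) = 0 → 0(0), carry out 0
Reading digits MSB→LSB: 0F1D
Strip leading zeros: F1D
= 0xF1D


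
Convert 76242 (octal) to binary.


Each octal digit → 3 binary bits:
  7 = 111
  6 = 110
  2 = 010
  4 = 100
  2 = 010
Concatenate: 111 110 010 100 010
= 111110010100010


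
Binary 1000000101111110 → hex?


Group into 4-bit nibbles: 1000000101111110
  1000 = 8
  0001 = 1
  0111 = 7
  1110 = E
= 0x817E


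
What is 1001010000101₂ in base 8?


Group into 3-bit groups: 001001010000101
  001 = 1
  001 = 1
  010 = 2
  000 = 0
  101 = 5
= 0o11205


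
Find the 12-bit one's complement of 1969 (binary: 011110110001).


Original: 011110110001
Invert all bits:
  bit 0: 0 → 1
  bit 1: 1 → 0
  bit 2: 1 → 0
  bit 3: 1 → 0
  bit 4: 1 → 0
  bit 5: 0 → 1
  bit 6: 1 → 0
  bit 7: 1 → 0
  bit 8: 0 → 1
  bit 9: 0 → 1
  bit 10: 0 → 1
  bit 11: 1 → 0
= 100001001110


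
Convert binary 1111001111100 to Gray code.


Binary: 1111001111100
Gray code: G = B XOR (B >> 1)
B >> 1 = 0111100111110
1111001111100 XOR 0111100111110:
  1 XOR 0 = 1
  1 XOR 1 = 0
  1 XOR 1 = 0
  1 XOR 1 = 0
  0 XOR 1 = 1
  0 XOR 0 = 0
  1 XOR 0 = 1
  1 XOR 1 = 0
  1 XOR 1 = 0
  1 XOR 1 = 0
  1 XOR 1 = 0
  0 XOR 1 = 1
  0 XOR 0 = 0
= 1000101000010


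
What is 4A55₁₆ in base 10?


Positional values:
Position 0: 5 × 16^0 = 5 × 1 = 5
Position 1: 5 × 16^1 = 5 × 16 = 80
Position 2: A × 16^2 = 10 × 256 = 2560
Position 3: 4 × 16^3 = 4 × 4096 = 16384
Sum = 5 + 80 + 2560 + 16384
= 19029


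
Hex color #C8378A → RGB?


Hex: #C8378A
R = C8₁₆ = 200
G = 37₁₆ = 55
B = 8A₁₆ = 138
= RGB(200, 55, 138)


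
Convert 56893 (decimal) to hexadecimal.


Divide by 16 repeatedly:
56893 ÷ 16 = 3555 remainder 13 (D)
3555 ÷ 16 = 222 remainder 3 (3)
222 ÷ 16 = 13 remainder 14 (E)
13 ÷ 16 = 0 remainder 13 (D)
Reading remainders bottom-up:
= 0xDE3D


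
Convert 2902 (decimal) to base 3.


Divide by 3 repeatedly:
2902 ÷ 3 = 967 remainder 1
967 ÷ 3 = 322 remainder 1
322 ÷ 3 = 107 remainder 1
107 ÷ 3 = 35 remainder 2
35 ÷ 3 = 11 remainder 2
11 ÷ 3 = 3 remainder 2
3 ÷ 3 = 1 remainder 0
1 ÷ 3 = 0 remainder 1
Reading remainders bottom-up:
= 10222111


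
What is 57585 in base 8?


Divide by 8 repeatedly:
57585 ÷ 8 = 7198 remainder 1
7198 ÷ 8 = 899 remainder 6
899 ÷ 8 = 112 remainder 3
112 ÷ 8 = 14 remainder 0
14 ÷ 8 = 1 remainder 6
1 ÷ 8 = 0 remainder 1
Reading remainders bottom-up:
= 0o160361


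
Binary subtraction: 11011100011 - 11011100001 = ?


Align and subtract column by column (LSB to MSB, borrowing when needed):
  11011100011
- 11011100001
  -----------
  col 0: (1 - 0 borrow-in) - 1 → 1 - 1 = 0, borrow out 0
  col 1: (1 - 0 borrow-in) - 0 → 1 - 0 = 1, borrow out 0
  col 2: (0 - 0 borrow-in) - 0 → 0 - 0 = 0, borrow out 0
  col 3: (0 - 0 borrow-in) - 0 → 0 - 0 = 0, borrow out 0
  col 4: (0 - 0 borrow-in) - 0 → 0 - 0 = 0, borrow out 0
  col 5: (1 - 0 borrow-in) - 1 → 1 - 1 = 0, borrow out 0
  col 6: (1 - 0 borrow-in) - 1 → 1 - 1 = 0, borrow out 0
  col 7: (1 - 0 borrow-in) - 1 → 1 - 1 = 0, borrow out 0
  col 8: (0 - 0 borrow-in) - 0 → 0 - 0 = 0, borrow out 0
  col 9: (1 - 0 borrow-in) - 1 → 1 - 1 = 0, borrow out 0
  col 10: (1 - 0 borrow-in) - 1 → 1 - 1 = 0, borrow out 0
Reading bits MSB→LSB: 00000000010
Strip leading zeros: 10
= 10


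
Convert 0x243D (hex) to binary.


Each hex digit → 4 binary bits:
  2 = 0010
  4 = 0100
  3 = 0011
  D = 1101
Concatenate: 0010 0100 0011 1101
= 0010010000111101


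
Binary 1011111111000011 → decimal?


Positional values:
Bit 0: 1 × 2^0 = 1
Bit 1: 1 × 2^1 = 2
Bit 6: 1 × 2^6 = 64
Bit 7: 1 × 2^7 = 128
Bit 8: 1 × 2^8 = 256
Bit 9: 1 × 2^9 = 512
Bit 10: 1 × 2^10 = 1024
Bit 11: 1 × 2^11 = 2048
Bit 12: 1 × 2^12 = 4096
Bit 13: 1 × 2^13 = 8192
Bit 15: 1 × 2^15 = 32768
Sum = 1 + 2 + 64 + 128 + 256 + 512 + 1024 + 2048 + 4096 + 8192 + 32768
= 49091


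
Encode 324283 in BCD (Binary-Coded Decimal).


Each digit → 4-bit binary:
  3 → 0011
  2 → 0010
  4 → 0100
  2 → 0010
  8 → 1000
  3 → 0011
= 0011 0010 0100 0010 1000 0011


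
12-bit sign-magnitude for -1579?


Sign bit: 1 (negative)
Magnitude: 1579 = 11000101011
= 111000101011


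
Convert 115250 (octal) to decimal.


Positional values:
Position 0: 0 × 8^0 = 0
Position 1: 5 × 8^1 = 40
Position 2: 2 × 8^2 = 128
Position 3: 5 × 8^3 = 2560
Position 4: 1 × 8^4 = 4096
Position 5: 1 × 8^5 = 32768
Sum = 0 + 40 + 128 + 2560 + 4096 + 32768
= 39592


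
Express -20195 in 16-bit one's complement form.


Original: 0100111011100011
Invert all bits:
  bit 0: 0 → 1
  bit 1: 1 → 0
  bit 2: 0 → 1
  bit 3: 0 → 1
  bit 4: 1 → 0
  bit 5: 1 → 0
  bit 6: 1 → 0
  bit 7: 0 → 1
  bit 8: 1 → 0
  bit 9: 1 → 0
  bit 10: 1 → 0
  bit 11: 0 → 1
  bit 12: 0 → 1
  bit 13: 0 → 1
  bit 14: 1 → 0
  bit 15: 1 → 0
= 1011000100011100


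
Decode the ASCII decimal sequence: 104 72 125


Codes (decimal): 104 72 125
Per-code ASCII lookup:
  104  (range 97-122: lowercase, 104 - 97 = 7) → 'h'
  72  (range 65-90: uppercase, 72 - 65 = 7) → 'H'
  125  (special character) → '}'
= 'hH}'


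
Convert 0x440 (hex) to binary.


Each hex digit → 4 binary bits:
  4 = 0100
  4 = 0100
  0 = 0000
Concatenate: 0100 0100 0000
= 010001000000


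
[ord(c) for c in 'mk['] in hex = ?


String: 'mk['  (3 characters)
Per-character ASCII lookup:
  'm': lowercase starts at 97: 'm' = 97 + 12 = 109 → 0x6D
  'k': lowercase starts at 97: 'k' = 97 + 10 = 107 → 0x6B
  '[': special character: '[' = 91 → 0x5B
= 0x6D 0x6B 0x5B


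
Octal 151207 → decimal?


Positional values:
Position 0: 7 × 8^0 = 7
Position 1: 0 × 8^1 = 0
Position 2: 2 × 8^2 = 128
Position 3: 1 × 8^3 = 512
Position 4: 5 × 8^4 = 20480
Position 5: 1 × 8^5 = 32768
Sum = 7 + 0 + 128 + 512 + 20480 + 32768
= 53895


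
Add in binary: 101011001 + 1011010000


Align and add column by column (LSB to MSB, carry propagating):
  00101011001
+ 01011010000
  -----------
  col 0: 1 + 0 + 0 (carry in) = 1 → bit 1, carry out 0
  col 1: 0 + 0 + 0 (carry in) = 0 → bit 0, carry out 0
  col 2: 0 + 0 + 0 (carry in) = 0 → bit 0, carry out 0
  col 3: 1 + 0 + 0 (carry in) = 1 → bit 1, carry out 0
  col 4: 1 + 1 + 0 (carry in) = 2 → bit 0, carry out 1
  col 5: 0 + 0 + 1 (carry in) = 1 → bit 1, carry out 0
  col 6: 1 + 1 + 0 (carry in) = 2 → bit 0, carry out 1
  col 7: 0 + 1 + 1 (carry in) = 2 → bit 0, carry out 1
  col 8: 1 + 0 + 1 (carry in) = 2 → bit 0, carry out 1
  col 9: 0 + 1 + 1 (carry in) = 2 → bit 0, carry out 1
  col 10: 0 + 0 + 1 (carry in) = 1 → bit 1, carry out 0
Reading bits MSB→LSB: 10000101001
Strip leading zeros: 10000101001
= 10000101001


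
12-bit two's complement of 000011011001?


Original: 000011011001
Step 1 - Invert all bits: 111100100110
Step 2 - Add 1: 111100100110 + 1
= 111100100111 (represents -217)


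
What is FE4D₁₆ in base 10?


Positional values:
Position 0: D × 16^0 = 13 × 1 = 13
Position 1: 4 × 16^1 = 4 × 16 = 64
Position 2: E × 16^2 = 14 × 256 = 3584
Position 3: F × 16^3 = 15 × 4096 = 61440
Sum = 13 + 64 + 3584 + 61440
= 65101


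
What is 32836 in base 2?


Divide by 2 repeatedly:
32836 ÷ 2 = 16418 remainder 0
16418 ÷ 2 = 8209 remainder 0
8209 ÷ 2 = 4104 remainder 1
4104 ÷ 2 = 2052 remainder 0
2052 ÷ 2 = 1026 remainder 0
1026 ÷ 2 = 513 remainder 0
513 ÷ 2 = 256 remainder 1
256 ÷ 2 = 128 remainder 0
128 ÷ 2 = 64 remainder 0
64 ÷ 2 = 32 remainder 0
32 ÷ 2 = 16 remainder 0
16 ÷ 2 = 8 remainder 0
8 ÷ 2 = 4 remainder 0
4 ÷ 2 = 2 remainder 0
2 ÷ 2 = 1 remainder 0
1 ÷ 2 = 0 remainder 1
Reading remainders bottom-up:
= 1000000001000100


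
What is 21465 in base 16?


Divide by 16 repeatedly:
21465 ÷ 16 = 1341 remainder 9 (9)
1341 ÷ 16 = 83 remainder 13 (D)
83 ÷ 16 = 5 remainder 3 (3)
5 ÷ 16 = 0 remainder 5 (5)
Reading remainders bottom-up:
= 0x53D9


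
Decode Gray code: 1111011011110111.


Gray code: 1111011011110111
MSB stays the same: 1
Each subsequent bit = prev_binary XOR current_gray:
  B[1] = 1 XOR 1 = 0
  B[2] = 0 XOR 1 = 1
  B[3] = 1 XOR 1 = 0
  B[4] = 0 XOR 0 = 0
  B[5] = 0 XOR 1 = 1
  B[6] = 1 XOR 1 = 0
  B[7] = 0 XOR 0 = 0
  B[8] = 0 XOR 1 = 1
  B[9] = 1 XOR 1 = 0
  B[10] = 0 XOR 1 = 1
  B[11] = 1 XOR 1 = 0
  B[12] = 0 XOR 0 = 0
  B[13] = 0 XOR 1 = 1
  B[14] = 1 XOR 1 = 0
  B[15] = 0 XOR 1 = 1
= 1010010010100101 (42149 decimal)


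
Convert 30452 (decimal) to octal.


Divide by 8 repeatedly:
30452 ÷ 8 = 3806 remainder 4
3806 ÷ 8 = 475 remainder 6
475 ÷ 8 = 59 remainder 3
59 ÷ 8 = 7 remainder 3
7 ÷ 8 = 0 remainder 7
Reading remainders bottom-up:
= 0o73364


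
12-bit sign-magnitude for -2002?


Sign bit: 1 (negative)
Magnitude: 2002 = 11111010010
= 111111010010


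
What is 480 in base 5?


Divide by 5 repeatedly:
480 ÷ 5 = 96 remainder 0
96 ÷ 5 = 19 remainder 1
19 ÷ 5 = 3 remainder 4
3 ÷ 5 = 0 remainder 3
Reading remainders bottom-up:
= 3410


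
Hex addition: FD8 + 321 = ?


Align and add column by column (LSB to MSB, each column mod 16 with carry):
  0FD8
+ 0321
  ----
  col 0: 8(8) + 1(1) + 0 (carry in) = 9 → 9(9), carry out 0
  col 1: D(13) + 2(2) + 0 (carry in) = 15 → F(15), carry out 0
  col 2: F(15) + 3(3) + 0 (carry in) = 18 → 2(2), carry out 1
  col 3: 0(0) + 0(0) + 1 (carry in) = 1 → 1(1), carry out 0
Reading digits MSB→LSB: 12F9
Strip leading zeros: 12F9
= 0x12F9


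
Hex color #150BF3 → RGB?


Hex: #150BF3
R = 15₁₆ = 21
G = 0B₁₆ = 11
B = F3₁₆ = 243
= RGB(21, 11, 243)


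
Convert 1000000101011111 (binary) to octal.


Group into 3-bit groups: 001000000101011111
  001 = 1
  000 = 0
  000 = 0
  101 = 5
  011 = 3
  111 = 7
= 0o100537


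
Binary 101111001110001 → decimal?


Positional values:
Bit 0: 1 × 2^0 = 1
Bit 4: 1 × 2^4 = 16
Bit 5: 1 × 2^5 = 32
Bit 6: 1 × 2^6 = 64
Bit 9: 1 × 2^9 = 512
Bit 10: 1 × 2^10 = 1024
Bit 11: 1 × 2^11 = 2048
Bit 12: 1 × 2^12 = 4096
Bit 14: 1 × 2^14 = 16384
Sum = 1 + 16 + 32 + 64 + 512 + 1024 + 2048 + 4096 + 16384
= 24177


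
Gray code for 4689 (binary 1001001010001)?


Binary: 1001001010001
Gray code: G = B XOR (B >> 1)
B >> 1 = 0100100101000
1001001010001 XOR 0100100101000:
  1 XOR 0 = 1
  0 XOR 1 = 1
  0 XOR 0 = 0
  1 XOR 0 = 1
  0 XOR 1 = 1
  0 XOR 0 = 0
  1 XOR 0 = 1
  0 XOR 1 = 1
  1 XOR 0 = 1
  0 XOR 1 = 1
  0 XOR 0 = 0
  0 XOR 0 = 0
  1 XOR 0 = 1
= 1101101111001


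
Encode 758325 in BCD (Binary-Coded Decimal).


Each digit → 4-bit binary:
  7 → 0111
  5 → 0101
  8 → 1000
  3 → 0011
  2 → 0010
  5 → 0101
= 0111 0101 1000 0011 0010 0101


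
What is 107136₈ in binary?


Each octal digit → 3 binary bits:
  1 = 001
  0 = 000
  7 = 111
  1 = 001
  3 = 011
  6 = 110
Concatenate: 001 000 111 001 011 110
= 001000111001011110


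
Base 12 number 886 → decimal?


Positional values (base 12):
  6 × 12^0 = 6 × 1 = 6
  8 × 12^1 = 8 × 12 = 96
  8 × 12^2 = 8 × 144 = 1152
Sum = 6 + 96 + 1152
= 1254


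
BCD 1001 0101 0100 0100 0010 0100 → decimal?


Each 4-bit group → digit:
  1001 → 9
  0101 → 5
  0100 → 4
  0100 → 4
  0010 → 2
  0100 → 4
= 954424


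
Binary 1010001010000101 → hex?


Group into 4-bit nibbles: 1010001010000101
  1010 = A
  0010 = 2
  1000 = 8
  0101 = 5
= 0xA285


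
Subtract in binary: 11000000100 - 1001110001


Align and subtract column by column (LSB to MSB, borrowing when needed):
  11000000100
- 01001110001
  -----------
  col 0: (0 - 0 borrow-in) - 1 → borrow from next column: (0+2) - 1 = 1, borrow out 1
  col 1: (0 - 1 borrow-in) - 0 → borrow from next column: (-1+2) - 0 = 1, borrow out 1
  col 2: (1 - 1 borrow-in) - 0 → 0 - 0 = 0, borrow out 0
  col 3: (0 - 0 borrow-in) - 0 → 0 - 0 = 0, borrow out 0
  col 4: (0 - 0 borrow-in) - 1 → borrow from next column: (0+2) - 1 = 1, borrow out 1
  col 5: (0 - 1 borrow-in) - 1 → borrow from next column: (-1+2) - 1 = 0, borrow out 1
  col 6: (0 - 1 borrow-in) - 1 → borrow from next column: (-1+2) - 1 = 0, borrow out 1
  col 7: (0 - 1 borrow-in) - 0 → borrow from next column: (-1+2) - 0 = 1, borrow out 1
  col 8: (0 - 1 borrow-in) - 0 → borrow from next column: (-1+2) - 0 = 1, borrow out 1
  col 9: (1 - 1 borrow-in) - 1 → borrow from next column: (0+2) - 1 = 1, borrow out 1
  col 10: (1 - 1 borrow-in) - 0 → 0 - 0 = 0, borrow out 0
Reading bits MSB→LSB: 01110010011
Strip leading zeros: 1110010011
= 1110010011


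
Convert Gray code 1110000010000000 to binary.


Gray code: 1110000010000000
MSB stays the same: 1
Each subsequent bit = prev_binary XOR current_gray:
  B[1] = 1 XOR 1 = 0
  B[2] = 0 XOR 1 = 1
  B[3] = 1 XOR 0 = 1
  B[4] = 1 XOR 0 = 1
  B[5] = 1 XOR 0 = 1
  B[6] = 1 XOR 0 = 1
  B[7] = 1 XOR 0 = 1
  B[8] = 1 XOR 1 = 0
  B[9] = 0 XOR 0 = 0
  B[10] = 0 XOR 0 = 0
  B[11] = 0 XOR 0 = 0
  B[12] = 0 XOR 0 = 0
  B[13] = 0 XOR 0 = 0
  B[14] = 0 XOR 0 = 0
  B[15] = 0 XOR 0 = 0
= 1011111100000000 (48896 decimal)


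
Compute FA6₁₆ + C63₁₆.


Align and add column by column (LSB to MSB, each column mod 16 with carry):
  0FA6
+ 0C63
  ----
  col 0: 6(6) + 3(3) + 0 (carry in) = 9 → 9(9), carry out 0
  col 1: A(10) + 6(6) + 0 (carry in) = 16 → 0(0), carry out 1
  col 2: F(15) + C(12) + 1 (carry in) = 28 → C(12), carry out 1
  col 3: 0(0) + 0(0) + 1 (carry in) = 1 → 1(1), carry out 0
Reading digits MSB→LSB: 1C09
Strip leading zeros: 1C09
= 0x1C09


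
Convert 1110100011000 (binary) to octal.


Group into 3-bit groups: 001110100011000
  001 = 1
  110 = 6
  100 = 4
  011 = 3
  000 = 0
= 0o16430


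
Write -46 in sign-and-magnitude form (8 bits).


Sign bit: 1 (negative)
Magnitude: 46 = 0101110
= 10101110


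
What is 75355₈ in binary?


Each octal digit → 3 binary bits:
  7 = 111
  5 = 101
  3 = 011
  5 = 101
  5 = 101
Concatenate: 111 101 011 101 101
= 111101011101101


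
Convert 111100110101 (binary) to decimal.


Positional values:
Bit 0: 1 × 2^0 = 1
Bit 2: 1 × 2^2 = 4
Bit 4: 1 × 2^4 = 16
Bit 5: 1 × 2^5 = 32
Bit 8: 1 × 2^8 = 256
Bit 9: 1 × 2^9 = 512
Bit 10: 1 × 2^10 = 1024
Bit 11: 1 × 2^11 = 2048
Sum = 1 + 4 + 16 + 32 + 256 + 512 + 1024 + 2048
= 3893


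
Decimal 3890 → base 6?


Divide by 6 repeatedly:
3890 ÷ 6 = 648 remainder 2
648 ÷ 6 = 108 remainder 0
108 ÷ 6 = 18 remainder 0
18 ÷ 6 = 3 remainder 0
3 ÷ 6 = 0 remainder 3
Reading remainders bottom-up:
= 30002


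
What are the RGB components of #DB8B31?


Hex: #DB8B31
R = DB₁₆ = 219
G = 8B₁₆ = 139
B = 31₁₆ = 49
= RGB(219, 139, 49)


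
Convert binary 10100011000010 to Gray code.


Binary: 10100011000010
Gray code: G = B XOR (B >> 1)
B >> 1 = 01010001100001
10100011000010 XOR 01010001100001:
  1 XOR 0 = 1
  0 XOR 1 = 1
  1 XOR 0 = 1
  0 XOR 1 = 1
  0 XOR 0 = 0
  0 XOR 0 = 0
  1 XOR 0 = 1
  1 XOR 1 = 0
  0 XOR 1 = 1
  0 XOR 0 = 0
  0 XOR 0 = 0
  0 XOR 0 = 0
  1 XOR 0 = 1
  0 XOR 1 = 1
= 11110010100011


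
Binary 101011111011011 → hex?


Group into 4-bit nibbles: 0101011111011011
  0101 = 5
  0111 = 7
  1101 = D
  1011 = B
= 0x57DB


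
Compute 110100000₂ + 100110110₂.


Align and add column by column (LSB to MSB, carry propagating):
  0110100000
+ 0100110110
  ----------
  col 0: 0 + 0 + 0 (carry in) = 0 → bit 0, carry out 0
  col 1: 0 + 1 + 0 (carry in) = 1 → bit 1, carry out 0
  col 2: 0 + 1 + 0 (carry in) = 1 → bit 1, carry out 0
  col 3: 0 + 0 + 0 (carry in) = 0 → bit 0, carry out 0
  col 4: 0 + 1 + 0 (carry in) = 1 → bit 1, carry out 0
  col 5: 1 + 1 + 0 (carry in) = 2 → bit 0, carry out 1
  col 6: 0 + 0 + 1 (carry in) = 1 → bit 1, carry out 0
  col 7: 1 + 0 + 0 (carry in) = 1 → bit 1, carry out 0
  col 8: 1 + 1 + 0 (carry in) = 2 → bit 0, carry out 1
  col 9: 0 + 0 + 1 (carry in) = 1 → bit 1, carry out 0
Reading bits MSB→LSB: 1011010110
Strip leading zeros: 1011010110
= 1011010110


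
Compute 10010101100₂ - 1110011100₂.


Align and subtract column by column (LSB to MSB, borrowing when needed):
  10010101100
- 01110011100
  -----------
  col 0: (0 - 0 borrow-in) - 0 → 0 - 0 = 0, borrow out 0
  col 1: (0 - 0 borrow-in) - 0 → 0 - 0 = 0, borrow out 0
  col 2: (1 - 0 borrow-in) - 1 → 1 - 1 = 0, borrow out 0
  col 3: (1 - 0 borrow-in) - 1 → 1 - 1 = 0, borrow out 0
  col 4: (0 - 0 borrow-in) - 1 → borrow from next column: (0+2) - 1 = 1, borrow out 1
  col 5: (1 - 1 borrow-in) - 0 → 0 - 0 = 0, borrow out 0
  col 6: (0 - 0 borrow-in) - 0 → 0 - 0 = 0, borrow out 0
  col 7: (1 - 0 borrow-in) - 1 → 1 - 1 = 0, borrow out 0
  col 8: (0 - 0 borrow-in) - 1 → borrow from next column: (0+2) - 1 = 1, borrow out 1
  col 9: (0 - 1 borrow-in) - 1 → borrow from next column: (-1+2) - 1 = 0, borrow out 1
  col 10: (1 - 1 borrow-in) - 0 → 0 - 0 = 0, borrow out 0
Reading bits MSB→LSB: 00100010000
Strip leading zeros: 100010000
= 100010000


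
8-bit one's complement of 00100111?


Original: 00100111
Invert all bits:
  bit 0: 0 → 1
  bit 1: 0 → 1
  bit 2: 1 → 0
  bit 3: 0 → 1
  bit 4: 0 → 1
  bit 5: 1 → 0
  bit 6: 1 → 0
  bit 7: 1 → 0
= 11011000


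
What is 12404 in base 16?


Divide by 16 repeatedly:
12404 ÷ 16 = 775 remainder 4 (4)
775 ÷ 16 = 48 remainder 7 (7)
48 ÷ 16 = 3 remainder 0 (0)
3 ÷ 16 = 0 remainder 3 (3)
Reading remainders bottom-up:
= 0x3074


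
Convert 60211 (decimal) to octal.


Divide by 8 repeatedly:
60211 ÷ 8 = 7526 remainder 3
7526 ÷ 8 = 940 remainder 6
940 ÷ 8 = 117 remainder 4
117 ÷ 8 = 14 remainder 5
14 ÷ 8 = 1 remainder 6
1 ÷ 8 = 0 remainder 1
Reading remainders bottom-up:
= 0o165463


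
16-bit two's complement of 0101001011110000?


Original: 0101001011110000
Step 1 - Invert all bits: 1010110100001111
Step 2 - Add 1: 1010110100001111 + 1
= 1010110100010000 (represents -21232)


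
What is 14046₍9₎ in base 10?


Positional values (base 9):
  6 × 9^0 = 6 × 1 = 6
  4 × 9^1 = 4 × 9 = 36
  0 × 9^2 = 0 × 81 = 0
  4 × 9^3 = 4 × 729 = 2916
  1 × 9^4 = 1 × 6561 = 6561
Sum = 6 + 36 + 0 + 2916 + 6561
= 9519


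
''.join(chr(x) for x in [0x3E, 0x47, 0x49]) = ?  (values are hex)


Codes (hex): 0x3E 0x47 0x49
Per-code ASCII lookup:
  0x3E = 62  (special character) → '>'
  0x47 = 71  (range 65-90: uppercase, 71 - 65 = 6) → 'G'
  0x49 = 73  (range 65-90: uppercase, 73 - 65 = 8) → 'I'
= '>GI'


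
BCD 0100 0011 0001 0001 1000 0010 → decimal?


Each 4-bit group → digit:
  0100 → 4
  0011 → 3
  0001 → 1
  0001 → 1
  1000 → 8
  0010 → 2
= 431182


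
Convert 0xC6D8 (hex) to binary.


Each hex digit → 4 binary bits:
  C = 1100
  6 = 0110
  D = 1101
  8 = 1000
Concatenate: 1100 0110 1101 1000
= 1100011011011000


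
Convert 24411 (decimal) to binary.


Divide by 2 repeatedly:
24411 ÷ 2 = 12205 remainder 1
12205 ÷ 2 = 6102 remainder 1
6102 ÷ 2 = 3051 remainder 0
3051 ÷ 2 = 1525 remainder 1
1525 ÷ 2 = 762 remainder 1
762 ÷ 2 = 381 remainder 0
381 ÷ 2 = 190 remainder 1
190 ÷ 2 = 95 remainder 0
95 ÷ 2 = 47 remainder 1
47 ÷ 2 = 23 remainder 1
23 ÷ 2 = 11 remainder 1
11 ÷ 2 = 5 remainder 1
5 ÷ 2 = 2 remainder 1
2 ÷ 2 = 1 remainder 0
1 ÷ 2 = 0 remainder 1
Reading remainders bottom-up:
= 101111101011011


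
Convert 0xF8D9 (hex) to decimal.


Positional values:
Position 0: 9 × 16^0 = 9 × 1 = 9
Position 1: D × 16^1 = 13 × 16 = 208
Position 2: 8 × 16^2 = 8 × 256 = 2048
Position 3: F × 16^3 = 15 × 4096 = 61440
Sum = 9 + 208 + 2048 + 61440
= 63705


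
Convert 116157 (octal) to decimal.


Positional values:
Position 0: 7 × 8^0 = 7
Position 1: 5 × 8^1 = 40
Position 2: 1 × 8^2 = 64
Position 3: 6 × 8^3 = 3072
Position 4: 1 × 8^4 = 4096
Position 5: 1 × 8^5 = 32768
Sum = 7 + 40 + 64 + 3072 + 4096 + 32768
= 40047


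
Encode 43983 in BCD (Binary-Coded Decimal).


Each digit → 4-bit binary:
  4 → 0100
  3 → 0011
  9 → 1001
  8 → 1000
  3 → 0011
= 0100 0011 1001 1000 0011


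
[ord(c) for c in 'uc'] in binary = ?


String: 'uc'  (2 characters)
Per-character ASCII lookup:
  'u': lowercase starts at 97: 'u' = 97 + 20 = 117 → 1110101
  'c': lowercase starts at 97: 'c' = 97 + 2 = 99 → 1100011
= 1110101 1100011


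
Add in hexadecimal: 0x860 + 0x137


Align and add column by column (LSB to MSB, each column mod 16 with carry):
  0860
+ 0137
  ----
  col 0: 0(0) + 7(7) + 0 (carry in) = 7 → 7(7), carry out 0
  col 1: 6(6) + 3(3) + 0 (carry in) = 9 → 9(9), carry out 0
  col 2: 8(8) + 1(1) + 0 (carry in) = 9 → 9(9), carry out 0
  col 3: 0(0) + 0(0) + 0 (carry in) = 0 → 0(0), carry out 0
Reading digits MSB→LSB: 0997
Strip leading zeros: 997
= 0x997


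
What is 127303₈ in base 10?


Positional values:
Position 0: 3 × 8^0 = 3
Position 1: 0 × 8^1 = 0
Position 2: 3 × 8^2 = 192
Position 3: 7 × 8^3 = 3584
Position 4: 2 × 8^4 = 8192
Position 5: 1 × 8^5 = 32768
Sum = 3 + 0 + 192 + 3584 + 8192 + 32768
= 44739


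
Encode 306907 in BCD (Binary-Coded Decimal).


Each digit → 4-bit binary:
  3 → 0011
  0 → 0000
  6 → 0110
  9 → 1001
  0 → 0000
  7 → 0111
= 0011 0000 0110 1001 0000 0111


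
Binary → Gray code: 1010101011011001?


Binary: 1010101011011001
Gray code: G = B XOR (B >> 1)
B >> 1 = 0101010101101100
1010101011011001 XOR 0101010101101100:
  1 XOR 0 = 1
  0 XOR 1 = 1
  1 XOR 0 = 1
  0 XOR 1 = 1
  1 XOR 0 = 1
  0 XOR 1 = 1
  1 XOR 0 = 1
  0 XOR 1 = 1
  1 XOR 0 = 1
  1 XOR 1 = 0
  0 XOR 1 = 1
  1 XOR 0 = 1
  1 XOR 1 = 0
  0 XOR 1 = 1
  0 XOR 0 = 0
  1 XOR 0 = 1
= 1111111110110101


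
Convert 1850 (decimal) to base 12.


Divide by 12 repeatedly:
1850 ÷ 12 = 154 remainder 2
154 ÷ 12 = 12 remainder 10
12 ÷ 12 = 1 remainder 0
1 ÷ 12 = 0 remainder 1
Reading remainders bottom-up:
= 10A2


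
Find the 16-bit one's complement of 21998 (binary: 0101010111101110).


Original: 0101010111101110
Invert all bits:
  bit 0: 0 → 1
  bit 1: 1 → 0
  bit 2: 0 → 1
  bit 3: 1 → 0
  bit 4: 0 → 1
  bit 5: 1 → 0
  bit 6: 0 → 1
  bit 7: 1 → 0
  bit 8: 1 → 0
  bit 9: 1 → 0
  bit 10: 1 → 0
  bit 11: 0 → 1
  bit 12: 1 → 0
  bit 13: 1 → 0
  bit 14: 1 → 0
  bit 15: 0 → 1
= 1010101000010001


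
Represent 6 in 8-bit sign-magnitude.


Sign bit: 0 (positive)
Magnitude: 6 = 0000110
= 00000110
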